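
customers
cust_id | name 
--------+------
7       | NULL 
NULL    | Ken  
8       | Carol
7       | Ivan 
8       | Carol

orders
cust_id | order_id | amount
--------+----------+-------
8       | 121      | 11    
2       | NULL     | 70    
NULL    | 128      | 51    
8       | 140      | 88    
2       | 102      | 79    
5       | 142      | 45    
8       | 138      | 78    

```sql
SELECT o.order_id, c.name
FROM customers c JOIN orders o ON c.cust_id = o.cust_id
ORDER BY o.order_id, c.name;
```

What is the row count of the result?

6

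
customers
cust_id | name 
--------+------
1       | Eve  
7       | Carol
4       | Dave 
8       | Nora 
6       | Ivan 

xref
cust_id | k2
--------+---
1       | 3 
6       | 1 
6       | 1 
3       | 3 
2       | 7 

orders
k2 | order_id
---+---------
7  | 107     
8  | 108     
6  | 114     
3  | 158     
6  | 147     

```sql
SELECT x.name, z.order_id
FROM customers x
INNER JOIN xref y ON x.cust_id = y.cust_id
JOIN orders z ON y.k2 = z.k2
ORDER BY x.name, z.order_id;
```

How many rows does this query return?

1

Evaluate left to right. First `customers x INNER JOIN xref y` on cust_id: 3 row(s).
Then INNER JOIN `orders z` on k2: keep only rows whose y.k2 appears in z.
Result: 1 row(s).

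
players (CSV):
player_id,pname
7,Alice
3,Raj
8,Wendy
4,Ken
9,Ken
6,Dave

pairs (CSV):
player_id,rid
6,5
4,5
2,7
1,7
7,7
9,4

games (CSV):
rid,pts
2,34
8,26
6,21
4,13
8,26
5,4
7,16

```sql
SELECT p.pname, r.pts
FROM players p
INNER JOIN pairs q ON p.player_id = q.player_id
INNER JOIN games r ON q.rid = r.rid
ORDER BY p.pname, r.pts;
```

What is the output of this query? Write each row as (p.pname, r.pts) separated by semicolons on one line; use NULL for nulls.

(Alice, 16); (Dave, 4); (Ken, 4); (Ken, 13)

Joins associate left-to-right: players INNER JOIN pairs on player_id gives 4 intermediate row(s).
Then INNER JOIN `games r` on rid: keep only rows whose q.rid appears in r.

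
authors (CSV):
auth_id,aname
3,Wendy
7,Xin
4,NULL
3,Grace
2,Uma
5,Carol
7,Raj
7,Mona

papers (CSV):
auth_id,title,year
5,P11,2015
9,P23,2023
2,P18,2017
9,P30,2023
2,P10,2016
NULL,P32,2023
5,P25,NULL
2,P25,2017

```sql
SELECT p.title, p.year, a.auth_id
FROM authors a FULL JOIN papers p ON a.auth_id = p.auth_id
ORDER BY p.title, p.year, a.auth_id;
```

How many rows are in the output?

FULL OUTER JOIN keeps every row from both sides; unmatched rows get NULL for the other side's columns.
Matching on a.auth_id = p.auth_id. A NULL in a compared column never satisfies the condition.
- auth_id=3: no p row matches, row kept with p columns NULL.
- auth_id=7: no p row matches, row kept with p columns NULL.
- auth_id=4: no p row matches, row kept with p columns NULL.
- auth_id=3: no p row matches, row kept with p columns NULL.
- auth_id=2: 3 matching p row(s), so 3 row(s) emitted.
- auth_id=5: 2 matching p row(s), so 2 row(s) emitted.
- auth_id=7: no p row matches, row kept with p columns NULL.
- auth_id=7: no p row matches, row kept with p columns NULL.
- plus 3 unmatched p row(s), each kept with NULL a columns.
Total: 5 matched + 9 padded = 14 rows.

14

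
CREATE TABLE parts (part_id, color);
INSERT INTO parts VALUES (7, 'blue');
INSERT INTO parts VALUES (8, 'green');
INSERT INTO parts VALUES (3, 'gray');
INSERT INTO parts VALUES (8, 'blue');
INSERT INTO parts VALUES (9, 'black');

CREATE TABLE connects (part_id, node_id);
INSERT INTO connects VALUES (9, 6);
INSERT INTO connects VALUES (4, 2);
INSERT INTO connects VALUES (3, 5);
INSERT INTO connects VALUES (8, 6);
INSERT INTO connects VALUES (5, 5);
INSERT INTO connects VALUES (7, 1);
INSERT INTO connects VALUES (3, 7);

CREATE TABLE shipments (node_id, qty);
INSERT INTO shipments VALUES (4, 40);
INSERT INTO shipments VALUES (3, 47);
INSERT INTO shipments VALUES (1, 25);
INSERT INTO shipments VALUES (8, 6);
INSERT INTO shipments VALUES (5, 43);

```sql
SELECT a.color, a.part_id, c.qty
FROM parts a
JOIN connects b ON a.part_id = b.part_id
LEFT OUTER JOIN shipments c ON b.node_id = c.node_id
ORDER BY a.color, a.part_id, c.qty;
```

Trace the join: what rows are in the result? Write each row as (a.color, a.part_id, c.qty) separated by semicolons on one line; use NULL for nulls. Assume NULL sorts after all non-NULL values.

(black, 9, NULL); (blue, 7, 25); (blue, 8, NULL); (gray, 3, 43); (gray, 3, NULL); (green, 8, NULL)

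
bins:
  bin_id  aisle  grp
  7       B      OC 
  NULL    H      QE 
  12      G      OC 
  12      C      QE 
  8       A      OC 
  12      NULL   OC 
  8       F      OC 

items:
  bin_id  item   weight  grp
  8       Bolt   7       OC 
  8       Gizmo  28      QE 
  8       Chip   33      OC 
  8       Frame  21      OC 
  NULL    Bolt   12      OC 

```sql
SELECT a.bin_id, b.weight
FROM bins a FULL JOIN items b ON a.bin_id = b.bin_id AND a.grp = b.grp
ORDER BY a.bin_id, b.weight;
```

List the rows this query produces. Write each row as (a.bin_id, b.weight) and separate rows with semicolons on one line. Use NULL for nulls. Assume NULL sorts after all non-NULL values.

(7, NULL); (8, 7); (8, 7); (8, 21); (8, 21); (8, 33); (8, 33); (12, NULL); (12, NULL); (12, NULL); (NULL, 12); (NULL, 28); (NULL, NULL)

FULL OUTER JOIN keeps every row from both sides; unmatched rows get NULL for the other side's columns.
Matching on a.bin_id = b.bin_id AND a.grp = b.grp. A NULL in a compared column never satisfies the condition.
- a[0] bin_id=7, grp=OC → no match; kept with NULLs on the b side.
- a[1] bin_id=NULL, grp=QE → no match; kept with NULLs on the b side.
- a[2] bin_id=12, grp=OC → no match; kept with NULLs on the b side.
- a[3] bin_id=12, grp=QE → no match; kept with NULLs on the b side.
- a[4] bin_id=8, grp=OC → 3 match(es) in b → 3 row(s).
- a[5] bin_id=12, grp=OC → no match; kept with NULLs on the b side.
- a[6] bin_id=8, grp=OC → 3 match(es) in b → 3 row(s).
- plus 2 unmatched b row(s), each kept with NULL a columns.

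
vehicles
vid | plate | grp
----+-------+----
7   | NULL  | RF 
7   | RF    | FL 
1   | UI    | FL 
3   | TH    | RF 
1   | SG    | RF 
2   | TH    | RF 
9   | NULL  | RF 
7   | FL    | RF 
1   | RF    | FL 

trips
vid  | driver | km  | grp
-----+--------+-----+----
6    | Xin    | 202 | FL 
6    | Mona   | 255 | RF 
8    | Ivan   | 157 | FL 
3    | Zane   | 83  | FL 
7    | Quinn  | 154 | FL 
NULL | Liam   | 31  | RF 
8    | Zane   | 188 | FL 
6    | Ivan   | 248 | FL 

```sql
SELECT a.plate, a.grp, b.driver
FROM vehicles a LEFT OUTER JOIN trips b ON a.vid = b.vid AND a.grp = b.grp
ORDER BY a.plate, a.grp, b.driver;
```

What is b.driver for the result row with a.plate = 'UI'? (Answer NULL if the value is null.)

NULL

LEFT JOIN keeps every row from `vehicles`; unmatched rows get NULL for `trips`'s columns.
Matching on a.vid = b.vid AND a.grp = b.grp. A NULL in a compared column never satisfies the condition.
Matched pairs: 1; unmatched a rows kept: 8.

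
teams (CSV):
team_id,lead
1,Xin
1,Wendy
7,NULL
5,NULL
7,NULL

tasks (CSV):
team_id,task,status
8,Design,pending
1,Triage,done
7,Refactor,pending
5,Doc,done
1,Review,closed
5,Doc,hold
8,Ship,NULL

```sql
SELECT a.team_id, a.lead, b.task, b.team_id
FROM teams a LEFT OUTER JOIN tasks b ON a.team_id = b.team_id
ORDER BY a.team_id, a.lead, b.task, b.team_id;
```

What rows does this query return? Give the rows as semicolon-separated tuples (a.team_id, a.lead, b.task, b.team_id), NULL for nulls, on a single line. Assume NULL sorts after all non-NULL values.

(1, Wendy, Review, 1); (1, Wendy, Triage, 1); (1, Xin, Review, 1); (1, Xin, Triage, 1); (5, NULL, Doc, 5); (5, NULL, Doc, 5); (7, NULL, Refactor, 7); (7, NULL, Refactor, 7)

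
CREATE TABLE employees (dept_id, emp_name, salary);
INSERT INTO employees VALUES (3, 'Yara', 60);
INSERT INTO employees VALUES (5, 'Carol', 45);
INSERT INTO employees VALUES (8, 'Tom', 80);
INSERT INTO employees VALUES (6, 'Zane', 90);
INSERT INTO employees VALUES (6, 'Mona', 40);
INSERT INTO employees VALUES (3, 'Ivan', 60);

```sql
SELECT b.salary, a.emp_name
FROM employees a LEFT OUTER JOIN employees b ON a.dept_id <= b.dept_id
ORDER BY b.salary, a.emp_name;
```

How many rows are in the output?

23

LEFT JOIN keeps every row from `employees a`; unmatched rows get NULL for `employees b`'s columns.
Matching on a.dept_id <= b.dept_id.
- a[0] dept_id=3 → 6 match(es) in b → 6 row(s).
- a[1] dept_id=5 → 4 match(es) in b → 4 row(s).
- a[2] dept_id=8 → 1 match(es) in b → 1 row(s).
- a[3] dept_id=6 → 3 match(es) in b → 3 row(s).
- a[4] dept_id=6 → 3 match(es) in b → 3 row(s).
- a[5] dept_id=3 → 6 match(es) in b → 6 row(s).
Total: 23 rows.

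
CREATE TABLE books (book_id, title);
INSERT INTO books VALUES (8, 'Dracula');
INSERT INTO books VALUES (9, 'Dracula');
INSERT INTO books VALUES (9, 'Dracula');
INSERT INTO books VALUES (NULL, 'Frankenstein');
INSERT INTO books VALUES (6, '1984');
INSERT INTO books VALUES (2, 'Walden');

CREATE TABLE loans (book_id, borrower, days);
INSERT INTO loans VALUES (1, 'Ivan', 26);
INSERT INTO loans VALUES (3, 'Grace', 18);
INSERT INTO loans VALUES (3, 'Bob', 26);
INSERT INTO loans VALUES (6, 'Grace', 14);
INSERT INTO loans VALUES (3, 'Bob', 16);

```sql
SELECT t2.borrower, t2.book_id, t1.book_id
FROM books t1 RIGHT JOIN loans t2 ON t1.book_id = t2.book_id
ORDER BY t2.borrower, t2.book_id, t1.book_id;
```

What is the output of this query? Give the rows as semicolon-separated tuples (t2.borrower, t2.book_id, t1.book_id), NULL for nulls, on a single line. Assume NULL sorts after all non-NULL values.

RIGHT JOIN keeps every row from `loans`; unmatched rows get NULL for `books`'s columns.
Matching on t1.book_id = t2.book_id. A NULL in a compared column never satisfies the condition.
- t1 (book_id=8) has no partner in t2.
- t1 (book_id=9) has no partner in t2.
- t1 (book_id=9) has no partner in t2.
- t1 (book_id=NULL) has no partner in t2.
- t1 (book_id=6) pairs with 1 row(s) of t2.
- t1 (book_id=2) has no partner in t2.
- 4 t2 row(s) had no t1 match → kept, t1 columns NULL.
After projecting and ordering:
t2.borrower | t2.book_id | t1.book_id
Bob | 3 | NULL
Bob | 3 | NULL
Grace | 3 | NULL
Grace | 6 | 6
Ivan | 1 | NULL

(Bob, 3, NULL); (Bob, 3, NULL); (Grace, 3, NULL); (Grace, 6, 6); (Ivan, 1, NULL)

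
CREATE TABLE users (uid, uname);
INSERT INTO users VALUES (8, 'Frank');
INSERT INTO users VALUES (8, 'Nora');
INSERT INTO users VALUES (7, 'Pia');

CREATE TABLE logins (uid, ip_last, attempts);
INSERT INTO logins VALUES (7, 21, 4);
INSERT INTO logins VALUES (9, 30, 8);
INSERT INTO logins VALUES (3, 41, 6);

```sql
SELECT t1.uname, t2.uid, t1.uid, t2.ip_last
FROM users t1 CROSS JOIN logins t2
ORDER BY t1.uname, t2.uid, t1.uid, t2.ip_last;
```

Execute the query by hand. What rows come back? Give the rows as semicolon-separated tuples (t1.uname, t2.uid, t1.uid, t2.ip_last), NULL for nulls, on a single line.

(Frank, 3, 8, 41); (Frank, 7, 8, 21); (Frank, 9, 8, 30); (Nora, 3, 8, 41); (Nora, 7, 8, 21); (Nora, 9, 8, 30); (Pia, 3, 7, 41); (Pia, 7, 7, 21); (Pia, 9, 7, 30)

CROSS JOIN pairs every row of `users` with every row of `logins`: 3 × 3 = 9 rows.
After projecting and ordering:
t1.uname | t2.uid | t1.uid | t2.ip_last
Frank | 3 | 8 | 41
Frank | 7 | 8 | 21
Frank | 9 | 8 | 30
Nora | 3 | 8 | 41
Nora | 7 | 8 | 21
Nora | 9 | 8 | 30
Pia | 3 | 7 | 41
Pia | 7 | 7 | 21
Pia | 9 | 7 | 30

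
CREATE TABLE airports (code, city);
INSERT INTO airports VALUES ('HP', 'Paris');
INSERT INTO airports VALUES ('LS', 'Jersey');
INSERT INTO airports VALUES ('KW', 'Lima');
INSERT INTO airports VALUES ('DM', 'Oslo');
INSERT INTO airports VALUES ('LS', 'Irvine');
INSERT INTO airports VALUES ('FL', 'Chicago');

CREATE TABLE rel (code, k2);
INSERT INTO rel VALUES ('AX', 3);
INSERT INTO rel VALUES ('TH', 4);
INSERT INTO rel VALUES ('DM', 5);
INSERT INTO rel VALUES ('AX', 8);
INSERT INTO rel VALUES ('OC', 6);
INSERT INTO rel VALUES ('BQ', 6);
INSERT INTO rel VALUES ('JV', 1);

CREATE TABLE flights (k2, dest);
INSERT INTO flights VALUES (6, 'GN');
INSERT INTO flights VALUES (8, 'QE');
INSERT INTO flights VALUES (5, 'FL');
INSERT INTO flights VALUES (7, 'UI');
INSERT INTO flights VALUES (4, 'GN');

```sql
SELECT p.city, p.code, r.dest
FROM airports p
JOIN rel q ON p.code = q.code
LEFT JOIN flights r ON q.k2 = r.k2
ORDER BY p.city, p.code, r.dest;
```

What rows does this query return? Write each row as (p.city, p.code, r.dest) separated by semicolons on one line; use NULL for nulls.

(Oslo, DM, FL)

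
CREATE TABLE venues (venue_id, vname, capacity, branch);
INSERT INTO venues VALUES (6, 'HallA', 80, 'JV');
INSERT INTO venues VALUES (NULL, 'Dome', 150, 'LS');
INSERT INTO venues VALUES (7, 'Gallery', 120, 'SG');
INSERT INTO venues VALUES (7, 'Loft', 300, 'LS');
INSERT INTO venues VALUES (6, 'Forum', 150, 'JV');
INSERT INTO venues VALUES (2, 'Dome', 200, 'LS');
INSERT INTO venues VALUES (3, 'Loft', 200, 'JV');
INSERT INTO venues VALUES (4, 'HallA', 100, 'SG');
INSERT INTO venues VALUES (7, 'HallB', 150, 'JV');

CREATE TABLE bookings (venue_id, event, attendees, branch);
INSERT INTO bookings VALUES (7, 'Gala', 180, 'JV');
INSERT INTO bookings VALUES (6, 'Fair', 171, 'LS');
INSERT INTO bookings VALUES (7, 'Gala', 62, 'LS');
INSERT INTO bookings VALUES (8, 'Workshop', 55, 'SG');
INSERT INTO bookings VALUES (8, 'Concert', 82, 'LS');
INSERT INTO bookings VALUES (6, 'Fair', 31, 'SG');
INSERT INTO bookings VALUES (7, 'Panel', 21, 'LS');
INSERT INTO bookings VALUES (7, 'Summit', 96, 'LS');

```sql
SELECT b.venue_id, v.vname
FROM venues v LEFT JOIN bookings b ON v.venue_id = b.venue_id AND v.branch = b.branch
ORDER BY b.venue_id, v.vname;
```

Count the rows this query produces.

11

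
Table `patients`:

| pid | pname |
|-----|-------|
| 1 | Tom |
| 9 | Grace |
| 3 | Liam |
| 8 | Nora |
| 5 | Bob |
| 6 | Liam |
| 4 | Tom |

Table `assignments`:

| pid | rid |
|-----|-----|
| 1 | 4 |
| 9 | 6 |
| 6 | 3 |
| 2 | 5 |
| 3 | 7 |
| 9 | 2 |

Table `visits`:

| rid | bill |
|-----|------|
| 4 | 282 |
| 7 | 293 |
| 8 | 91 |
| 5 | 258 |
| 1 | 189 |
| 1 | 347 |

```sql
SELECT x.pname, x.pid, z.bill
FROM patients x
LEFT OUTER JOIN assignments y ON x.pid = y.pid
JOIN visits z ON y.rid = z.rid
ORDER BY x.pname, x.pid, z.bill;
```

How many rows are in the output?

Step 1 — x LEFT JOIN y on pid → 8 row(s).
Then INNER JOIN `visits z` on rid: keep only rows whose y.rid appears in z.
Result: 2 row(s).

2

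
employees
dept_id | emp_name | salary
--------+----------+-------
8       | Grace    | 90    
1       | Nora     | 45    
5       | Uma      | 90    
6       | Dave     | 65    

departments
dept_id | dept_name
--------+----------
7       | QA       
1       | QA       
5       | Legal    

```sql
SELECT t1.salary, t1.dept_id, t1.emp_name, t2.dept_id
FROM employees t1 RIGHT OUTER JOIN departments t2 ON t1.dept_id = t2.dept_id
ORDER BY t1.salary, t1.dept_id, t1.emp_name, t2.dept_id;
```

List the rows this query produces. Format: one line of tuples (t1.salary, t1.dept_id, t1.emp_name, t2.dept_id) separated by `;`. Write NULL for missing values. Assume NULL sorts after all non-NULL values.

(45, 1, Nora, 1); (90, 5, Uma, 5); (NULL, NULL, NULL, 7)

RIGHT JOIN keeps every row from `departments`; unmatched rows get NULL for `employees`'s columns.
Matching on t1.dept_id = t2.dept_id.
Matched pairs: 2; unmatched t2 rows kept: 1.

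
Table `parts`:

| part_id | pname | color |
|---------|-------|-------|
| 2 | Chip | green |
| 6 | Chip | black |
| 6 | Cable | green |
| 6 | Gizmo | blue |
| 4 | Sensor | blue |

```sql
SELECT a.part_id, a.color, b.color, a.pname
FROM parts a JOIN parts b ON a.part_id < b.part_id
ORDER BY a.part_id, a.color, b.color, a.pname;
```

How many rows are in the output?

7

INNER JOIN keeps only pairs where the ON condition holds.
Matching on a.part_id < b.part_id.
- a row (part_id=2): matches 4 b row(s) → 4 output row(s).
- a row (part_id=6): no match → dropped.
- a row (part_id=6): no match → dropped.
- a row (part_id=6): no match → dropped.
- a row (part_id=4): matches 3 b row(s) → 3 output row(s).
Total: 7 rows.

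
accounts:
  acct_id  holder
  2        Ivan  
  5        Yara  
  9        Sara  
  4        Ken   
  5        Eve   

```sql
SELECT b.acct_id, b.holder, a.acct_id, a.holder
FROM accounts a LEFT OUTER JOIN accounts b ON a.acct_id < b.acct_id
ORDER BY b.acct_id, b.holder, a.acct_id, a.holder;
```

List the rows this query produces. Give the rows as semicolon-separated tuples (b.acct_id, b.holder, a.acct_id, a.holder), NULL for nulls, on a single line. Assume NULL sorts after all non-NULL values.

LEFT JOIN keeps every row from `accounts a`; unmatched rows get NULL for `accounts b`'s columns.
Matching on a.acct_id < b.acct_id.
Matched pairs: 9; unmatched a rows kept: 1.

(4, Ken, 2, Ivan); (5, Eve, 2, Ivan); (5, Eve, 4, Ken); (5, Yara, 2, Ivan); (5, Yara, 4, Ken); (9, Sara, 2, Ivan); (9, Sara, 4, Ken); (9, Sara, 5, Eve); (9, Sara, 5, Yara); (NULL, NULL, 9, Sara)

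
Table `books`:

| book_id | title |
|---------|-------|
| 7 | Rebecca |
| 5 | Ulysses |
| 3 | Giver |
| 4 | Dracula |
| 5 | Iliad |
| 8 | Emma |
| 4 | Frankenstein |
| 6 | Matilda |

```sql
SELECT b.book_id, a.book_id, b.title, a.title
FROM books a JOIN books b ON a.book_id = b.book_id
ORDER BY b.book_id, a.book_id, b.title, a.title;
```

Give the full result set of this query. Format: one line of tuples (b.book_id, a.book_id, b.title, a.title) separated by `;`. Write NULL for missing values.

(3, 3, Giver, Giver); (4, 4, Dracula, Dracula); (4, 4, Dracula, Frankenstein); (4, 4, Frankenstein, Dracula); (4, 4, Frankenstein, Frankenstein); (5, 5, Iliad, Iliad); (5, 5, Iliad, Ulysses); (5, 5, Ulysses, Iliad); (5, 5, Ulysses, Ulysses); (6, 6, Matilda, Matilda); (7, 7, Rebecca, Rebecca); (8, 8, Emma, Emma)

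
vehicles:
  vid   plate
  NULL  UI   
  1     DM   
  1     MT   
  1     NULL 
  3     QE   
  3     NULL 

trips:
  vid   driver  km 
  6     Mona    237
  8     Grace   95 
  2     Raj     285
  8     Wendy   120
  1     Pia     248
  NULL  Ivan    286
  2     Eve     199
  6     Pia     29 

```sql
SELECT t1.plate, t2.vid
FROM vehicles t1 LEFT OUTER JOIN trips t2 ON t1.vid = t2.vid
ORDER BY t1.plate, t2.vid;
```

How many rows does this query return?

LEFT JOIN keeps every row from `vehicles`; unmatched rows get NULL for `trips`'s columns.
Matching on t1.vid = t2.vid. A NULL in a compared column never satisfies the condition.
Matched pairs: 3; unmatched t1 rows kept: 3.
Total: 3 matched + 3 padded = 6 rows.

6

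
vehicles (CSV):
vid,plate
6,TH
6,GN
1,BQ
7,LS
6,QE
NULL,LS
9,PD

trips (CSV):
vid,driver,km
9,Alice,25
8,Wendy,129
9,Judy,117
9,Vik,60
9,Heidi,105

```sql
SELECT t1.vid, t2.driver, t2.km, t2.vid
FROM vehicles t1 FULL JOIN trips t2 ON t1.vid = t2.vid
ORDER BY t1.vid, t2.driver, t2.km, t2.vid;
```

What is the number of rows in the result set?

11

FULL OUTER JOIN keeps every row from both sides; unmatched rows get NULL for the other side's columns.
Matching on t1.vid = t2.vid. A NULL in a compared column never satisfies the condition.
- t1[0] vid=6 → no match; kept with NULLs on the t2 side.
- t1[1] vid=6 → no match; kept with NULLs on the t2 side.
- t1[2] vid=1 → no match; kept with NULLs on the t2 side.
- t1[3] vid=7 → no match; kept with NULLs on the t2 side.
- t1[4] vid=6 → no match; kept with NULLs on the t2 side.
- t1[5] vid=NULL → no match; kept with NULLs on the t2 side.
- t1[6] vid=9 → 4 match(es) in t2 → 4 row(s).
- 1 row(s) from t2 found no t1 partner → padded with NULL.
Total: 4 matched + 7 padded = 11 rows.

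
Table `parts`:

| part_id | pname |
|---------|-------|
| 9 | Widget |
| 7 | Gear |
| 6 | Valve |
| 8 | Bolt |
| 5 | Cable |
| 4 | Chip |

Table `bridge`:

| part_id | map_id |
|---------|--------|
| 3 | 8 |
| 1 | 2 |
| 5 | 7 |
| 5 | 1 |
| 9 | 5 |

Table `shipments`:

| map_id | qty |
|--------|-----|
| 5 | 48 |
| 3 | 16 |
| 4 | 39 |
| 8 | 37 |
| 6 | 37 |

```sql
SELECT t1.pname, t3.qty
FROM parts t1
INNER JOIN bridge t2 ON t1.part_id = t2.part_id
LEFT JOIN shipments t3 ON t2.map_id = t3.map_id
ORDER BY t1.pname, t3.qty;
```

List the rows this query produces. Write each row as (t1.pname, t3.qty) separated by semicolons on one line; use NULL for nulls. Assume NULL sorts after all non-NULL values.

(Cable, NULL); (Cable, NULL); (Widget, 48)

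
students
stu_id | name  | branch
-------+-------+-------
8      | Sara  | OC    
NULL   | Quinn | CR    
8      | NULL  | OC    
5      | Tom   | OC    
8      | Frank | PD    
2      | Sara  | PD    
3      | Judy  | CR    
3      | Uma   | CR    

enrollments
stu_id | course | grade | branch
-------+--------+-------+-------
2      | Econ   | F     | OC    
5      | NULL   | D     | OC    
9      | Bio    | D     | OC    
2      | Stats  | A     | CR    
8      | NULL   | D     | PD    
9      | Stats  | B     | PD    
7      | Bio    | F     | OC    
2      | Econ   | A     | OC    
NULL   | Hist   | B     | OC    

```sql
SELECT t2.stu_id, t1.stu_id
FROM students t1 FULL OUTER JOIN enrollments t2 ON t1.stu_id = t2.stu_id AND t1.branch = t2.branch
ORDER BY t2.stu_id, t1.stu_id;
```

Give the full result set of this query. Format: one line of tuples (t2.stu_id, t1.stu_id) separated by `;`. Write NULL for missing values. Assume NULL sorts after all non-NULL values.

FULL OUTER JOIN keeps every row from both sides; unmatched rows get NULL for the other side's columns.
Matching on t1.stu_id = t2.stu_id AND t1.branch = t2.branch. A NULL in a compared column never satisfies the condition.
Matched pairs: 2; unmatched t1 rows kept: 6; unmatched t2 rows kept: 7.

(2, NULL); (2, NULL); (2, NULL); (5, 5); (7, NULL); (8, 8); (9, NULL); (9, NULL); (NULL, 2); (NULL, 3); (NULL, 3); (NULL, 8); (NULL, 8); (NULL, NULL); (NULL, NULL)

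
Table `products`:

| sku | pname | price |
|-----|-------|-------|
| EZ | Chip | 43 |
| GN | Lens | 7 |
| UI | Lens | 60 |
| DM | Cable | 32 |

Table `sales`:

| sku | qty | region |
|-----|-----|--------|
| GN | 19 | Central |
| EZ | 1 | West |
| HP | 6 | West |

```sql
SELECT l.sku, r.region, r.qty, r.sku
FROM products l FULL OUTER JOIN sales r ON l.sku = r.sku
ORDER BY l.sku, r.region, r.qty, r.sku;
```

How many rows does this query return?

FULL OUTER JOIN keeps every row from both sides; unmatched rows get NULL for the other side's columns.
Matching on l.sku = r.sku.
- l (sku=EZ) pairs with 1 row(s) of r.
- l (sku=GN) pairs with 1 row(s) of r.
- l (sku=UI) has no partner → padded with NULL.
- l (sku=DM) has no partner → padded with NULL.
- 1 row(s) from r found no l partner → padded with NULL.
Total: 2 matched + 3 padded = 5 rows.

5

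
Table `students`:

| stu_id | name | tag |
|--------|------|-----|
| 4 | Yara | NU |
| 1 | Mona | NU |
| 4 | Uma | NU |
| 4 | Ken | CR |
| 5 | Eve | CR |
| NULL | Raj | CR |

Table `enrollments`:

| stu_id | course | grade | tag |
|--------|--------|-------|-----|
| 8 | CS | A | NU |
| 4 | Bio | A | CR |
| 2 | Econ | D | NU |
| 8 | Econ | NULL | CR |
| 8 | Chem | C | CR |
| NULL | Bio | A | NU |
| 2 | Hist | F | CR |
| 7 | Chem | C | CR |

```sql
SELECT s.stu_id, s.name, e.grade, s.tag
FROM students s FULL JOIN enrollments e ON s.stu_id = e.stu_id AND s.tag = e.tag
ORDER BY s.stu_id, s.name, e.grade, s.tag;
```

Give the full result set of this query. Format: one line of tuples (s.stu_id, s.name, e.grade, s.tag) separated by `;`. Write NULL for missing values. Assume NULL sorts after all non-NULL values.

(1, Mona, NULL, NU); (4, Ken, A, CR); (4, Uma, NULL, NU); (4, Yara, NULL, NU); (5, Eve, NULL, CR); (NULL, Raj, NULL, CR); (NULL, NULL, A, NULL); (NULL, NULL, A, NULL); (NULL, NULL, C, NULL); (NULL, NULL, C, NULL); (NULL, NULL, D, NULL); (NULL, NULL, F, NULL); (NULL, NULL, NULL, NULL)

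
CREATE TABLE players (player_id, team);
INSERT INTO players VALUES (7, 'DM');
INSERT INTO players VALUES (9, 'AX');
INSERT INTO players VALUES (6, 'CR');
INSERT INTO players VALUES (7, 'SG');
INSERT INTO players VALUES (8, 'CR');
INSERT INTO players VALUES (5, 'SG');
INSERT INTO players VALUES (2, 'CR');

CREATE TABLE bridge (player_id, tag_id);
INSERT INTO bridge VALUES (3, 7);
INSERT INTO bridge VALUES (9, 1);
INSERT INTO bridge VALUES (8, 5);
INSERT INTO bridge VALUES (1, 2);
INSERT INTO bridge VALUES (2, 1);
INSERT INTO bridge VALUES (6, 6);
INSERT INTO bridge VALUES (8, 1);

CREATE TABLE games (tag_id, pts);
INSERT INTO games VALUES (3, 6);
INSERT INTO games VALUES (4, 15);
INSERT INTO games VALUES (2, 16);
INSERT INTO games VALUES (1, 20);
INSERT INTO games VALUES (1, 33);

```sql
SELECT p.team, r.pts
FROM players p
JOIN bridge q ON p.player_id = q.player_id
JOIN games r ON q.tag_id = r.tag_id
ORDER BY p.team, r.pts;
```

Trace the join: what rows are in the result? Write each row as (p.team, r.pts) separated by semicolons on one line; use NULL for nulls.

(AX, 20); (AX, 33); (CR, 20); (CR, 20); (CR, 33); (CR, 33)

Step 1 — p INNER JOIN q on player_id → 5 row(s).
Then INNER JOIN `games r` on tag_id: keep only rows whose q.tag_id appears in r.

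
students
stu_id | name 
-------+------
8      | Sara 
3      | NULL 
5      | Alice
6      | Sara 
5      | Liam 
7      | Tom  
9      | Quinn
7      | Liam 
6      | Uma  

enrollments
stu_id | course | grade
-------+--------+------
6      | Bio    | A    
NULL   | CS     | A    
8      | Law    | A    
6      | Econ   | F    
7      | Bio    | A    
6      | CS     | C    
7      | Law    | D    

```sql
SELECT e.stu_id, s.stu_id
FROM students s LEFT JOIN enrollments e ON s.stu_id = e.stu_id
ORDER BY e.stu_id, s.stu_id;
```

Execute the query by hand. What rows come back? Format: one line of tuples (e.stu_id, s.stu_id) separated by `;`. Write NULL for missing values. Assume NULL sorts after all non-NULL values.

(6, 6); (6, 6); (6, 6); (6, 6); (6, 6); (6, 6); (7, 7); (7, 7); (7, 7); (7, 7); (8, 8); (NULL, 3); (NULL, 5); (NULL, 5); (NULL, 9)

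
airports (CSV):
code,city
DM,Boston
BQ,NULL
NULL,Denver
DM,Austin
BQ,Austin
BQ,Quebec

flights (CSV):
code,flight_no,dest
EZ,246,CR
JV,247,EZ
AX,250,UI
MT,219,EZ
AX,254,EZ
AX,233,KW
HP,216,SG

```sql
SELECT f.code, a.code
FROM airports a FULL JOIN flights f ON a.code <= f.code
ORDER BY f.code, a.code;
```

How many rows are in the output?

24

FULL OUTER JOIN keeps every row from both sides; unmatched rows get NULL for the other side's columns.
Matching on a.code <= f.code. A NULL in a compared column never satisfies the condition.
- a row (code=DM): matches 4 f row(s) → 4 output row(s).
- a row (code=BQ): matches 4 f row(s) → 4 output row(s).
- a row (code=NULL): no match → kept, f columns NULL.
- a row (code=DM): matches 4 f row(s) → 4 output row(s).
- a row (code=BQ): matches 4 f row(s) → 4 output row(s).
- a row (code=BQ): matches 4 f row(s) → 4 output row(s).
- 3 row(s) from f found no a partner → padded with NULL.
Total: 20 matched + 4 padded = 24 rows.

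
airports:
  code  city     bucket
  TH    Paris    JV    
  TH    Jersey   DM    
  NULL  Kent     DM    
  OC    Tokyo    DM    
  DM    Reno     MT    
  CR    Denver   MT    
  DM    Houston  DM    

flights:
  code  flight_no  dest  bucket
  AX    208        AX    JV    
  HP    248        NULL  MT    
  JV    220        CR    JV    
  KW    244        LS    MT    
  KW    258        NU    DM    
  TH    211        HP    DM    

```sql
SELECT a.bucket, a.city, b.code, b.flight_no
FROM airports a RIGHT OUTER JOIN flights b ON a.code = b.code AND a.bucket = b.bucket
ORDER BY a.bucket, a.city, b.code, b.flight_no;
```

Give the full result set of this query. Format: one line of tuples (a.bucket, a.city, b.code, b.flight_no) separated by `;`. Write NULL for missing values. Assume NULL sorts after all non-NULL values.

(DM, Jersey, TH, 211); (NULL, NULL, AX, 208); (NULL, NULL, HP, 248); (NULL, NULL, JV, 220); (NULL, NULL, KW, 244); (NULL, NULL, KW, 258)

RIGHT JOIN keeps every row from `flights`; unmatched rows get NULL for `airports`'s columns.
Matching on a.code = b.code AND a.bucket = b.bucket. A NULL in a compared column never satisfies the condition.
Matched pairs: 1; unmatched b rows kept: 5.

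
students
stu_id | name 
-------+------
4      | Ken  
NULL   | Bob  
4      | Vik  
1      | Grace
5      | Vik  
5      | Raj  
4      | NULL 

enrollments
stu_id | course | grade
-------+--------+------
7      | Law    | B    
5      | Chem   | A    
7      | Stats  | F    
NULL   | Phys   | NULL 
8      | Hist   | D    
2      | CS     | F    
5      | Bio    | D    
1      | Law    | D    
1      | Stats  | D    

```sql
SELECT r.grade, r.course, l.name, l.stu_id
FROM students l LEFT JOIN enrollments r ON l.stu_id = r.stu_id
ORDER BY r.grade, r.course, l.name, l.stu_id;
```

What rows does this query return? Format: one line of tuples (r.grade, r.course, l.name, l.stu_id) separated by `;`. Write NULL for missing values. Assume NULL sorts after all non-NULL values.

LEFT JOIN keeps every row from `students`; unmatched rows get NULL for `enrollments`'s columns.
Matching on l.stu_id = r.stu_id. A NULL in a compared column never satisfies the condition.
- l[0] stu_id=4 → no match; kept with NULLs on the r side.
- l[1] stu_id=NULL → no match; kept with NULLs on the r side.
- l[2] stu_id=4 → no match; kept with NULLs on the r side.
- l[3] stu_id=1 → 2 match(es) in r → 2 row(s).
- l[4] stu_id=5 → 2 match(es) in r → 2 row(s).
- l[5] stu_id=5 → 2 match(es) in r → 2 row(s).
- l[6] stu_id=4 → no match; kept with NULLs on the r side.
After projecting and ordering:
r.grade | r.course | l.name | l.stu_id
A | Chem | Raj | 5
A | Chem | Vik | 5
D | Bio | Raj | 5
D | Bio | Vik | 5
D | Law | Grace | 1
D | Stats | Grace | 1
NULL | NULL | Bob | NULL
NULL | NULL | Ken | 4
NULL | NULL | Vik | 4
NULL | NULL | NULL | 4

(A, Chem, Raj, 5); (A, Chem, Vik, 5); (D, Bio, Raj, 5); (D, Bio, Vik, 5); (D, Law, Grace, 1); (D, Stats, Grace, 1); (NULL, NULL, Bob, NULL); (NULL, NULL, Ken, 4); (NULL, NULL, Vik, 4); (NULL, NULL, NULL, 4)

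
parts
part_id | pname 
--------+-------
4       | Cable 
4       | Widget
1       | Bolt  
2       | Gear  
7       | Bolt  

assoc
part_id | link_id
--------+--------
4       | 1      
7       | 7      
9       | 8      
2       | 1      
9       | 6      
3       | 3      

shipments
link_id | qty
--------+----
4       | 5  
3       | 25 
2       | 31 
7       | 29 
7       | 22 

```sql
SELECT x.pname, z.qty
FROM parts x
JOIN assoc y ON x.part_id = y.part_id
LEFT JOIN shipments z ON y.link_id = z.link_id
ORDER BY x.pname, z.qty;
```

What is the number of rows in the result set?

Step 1 — x INNER JOIN y on part_id → 4 row(s).
Then LEFT JOIN `shipments z` on link_id: each of those 4 rows is kept; rows whose y.link_id has no match in z get NULL for z's columns.
Result: 5 row(s).

5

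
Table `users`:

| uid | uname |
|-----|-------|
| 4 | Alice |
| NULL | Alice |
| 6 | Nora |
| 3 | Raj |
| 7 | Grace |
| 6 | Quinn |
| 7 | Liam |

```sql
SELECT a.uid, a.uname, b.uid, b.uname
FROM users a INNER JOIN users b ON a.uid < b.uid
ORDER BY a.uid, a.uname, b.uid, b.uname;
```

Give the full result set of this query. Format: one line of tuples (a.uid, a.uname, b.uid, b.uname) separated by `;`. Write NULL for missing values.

(3, Raj, 4, Alice); (3, Raj, 6, Nora); (3, Raj, 6, Quinn); (3, Raj, 7, Grace); (3, Raj, 7, Liam); (4, Alice, 6, Nora); (4, Alice, 6, Quinn); (4, Alice, 7, Grace); (4, Alice, 7, Liam); (6, Nora, 7, Grace); (6, Nora, 7, Liam); (6, Quinn, 7, Grace); (6, Quinn, 7, Liam)

INNER JOIN keeps only pairs where the ON condition holds.
Matching on a.uid < b.uid. A NULL in a compared column never satisfies the condition.
Matched pairs: 13.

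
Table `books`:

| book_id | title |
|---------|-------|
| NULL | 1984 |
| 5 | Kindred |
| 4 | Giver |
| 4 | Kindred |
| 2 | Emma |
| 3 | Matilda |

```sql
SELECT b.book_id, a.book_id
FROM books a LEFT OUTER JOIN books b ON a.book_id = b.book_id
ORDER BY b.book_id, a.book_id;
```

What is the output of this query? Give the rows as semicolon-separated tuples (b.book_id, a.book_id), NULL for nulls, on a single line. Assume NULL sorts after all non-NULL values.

(2, 2); (3, 3); (4, 4); (4, 4); (4, 4); (4, 4); (5, 5); (NULL, NULL)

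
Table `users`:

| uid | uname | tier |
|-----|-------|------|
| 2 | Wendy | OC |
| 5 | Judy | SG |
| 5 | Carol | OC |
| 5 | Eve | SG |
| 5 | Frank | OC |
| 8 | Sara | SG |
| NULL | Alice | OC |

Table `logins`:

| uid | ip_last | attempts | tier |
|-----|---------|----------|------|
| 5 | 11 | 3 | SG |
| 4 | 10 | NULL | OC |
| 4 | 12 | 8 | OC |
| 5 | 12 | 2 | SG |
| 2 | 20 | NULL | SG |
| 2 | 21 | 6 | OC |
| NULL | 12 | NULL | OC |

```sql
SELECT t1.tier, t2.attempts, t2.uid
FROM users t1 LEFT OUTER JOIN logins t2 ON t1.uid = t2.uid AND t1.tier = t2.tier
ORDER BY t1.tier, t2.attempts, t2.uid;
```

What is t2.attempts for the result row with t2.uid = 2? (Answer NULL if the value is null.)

LEFT JOIN keeps every row from `users`; unmatched rows get NULL for `logins`'s columns.
Matching on t1.uid = t2.uid AND t1.tier = t2.tier. A NULL in a compared column never satisfies the condition.
- t1 row (uid=2, tier=OC): matches 1 t2 row(s) → 1 output row(s).
- t1 row (uid=5, tier=SG): matches 2 t2 row(s) → 2 output row(s).
- t1 row (uid=5, tier=OC): no match → kept, t2 columns NULL.
- t1 row (uid=5, tier=SG): matches 2 t2 row(s) → 2 output row(s).
- t1 row (uid=5, tier=OC): no match → kept, t2 columns NULL.
- t1 row (uid=8, tier=SG): no match → kept, t2 columns NULL.
- t1 row (uid=NULL, tier=OC): no match → kept, t2 columns NULL.

6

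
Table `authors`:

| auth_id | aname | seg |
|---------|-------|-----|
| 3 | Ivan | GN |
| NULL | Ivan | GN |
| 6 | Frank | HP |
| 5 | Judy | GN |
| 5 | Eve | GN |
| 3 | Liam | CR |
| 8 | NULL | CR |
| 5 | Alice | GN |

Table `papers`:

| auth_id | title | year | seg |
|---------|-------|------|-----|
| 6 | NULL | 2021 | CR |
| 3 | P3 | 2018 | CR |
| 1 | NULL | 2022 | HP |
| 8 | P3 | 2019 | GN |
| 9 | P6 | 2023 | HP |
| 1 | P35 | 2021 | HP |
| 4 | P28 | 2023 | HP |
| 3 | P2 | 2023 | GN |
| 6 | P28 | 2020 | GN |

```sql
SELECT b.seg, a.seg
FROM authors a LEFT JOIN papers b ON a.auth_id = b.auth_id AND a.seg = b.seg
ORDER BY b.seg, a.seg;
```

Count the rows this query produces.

8

LEFT JOIN keeps every row from `authors`; unmatched rows get NULL for `papers`'s columns.
Matching on a.auth_id = b.auth_id AND a.seg = b.seg. A NULL in a compared column never satisfies the condition.
- a row (auth_id=3, seg=GN): matches 1 b row(s) → 1 output row(s).
- a row (auth_id=NULL, seg=GN): no match → kept, b columns NULL.
- a row (auth_id=6, seg=HP): no match → kept, b columns NULL.
- a row (auth_id=5, seg=GN): no match → kept, b columns NULL.
- a row (auth_id=5, seg=GN): no match → kept, b columns NULL.
- a row (auth_id=3, seg=CR): matches 1 b row(s) → 1 output row(s).
- a row (auth_id=8, seg=CR): no match → kept, b columns NULL.
- a row (auth_id=5, seg=GN): no match → kept, b columns NULL.
Total: 2 matched + 6 padded = 8 rows.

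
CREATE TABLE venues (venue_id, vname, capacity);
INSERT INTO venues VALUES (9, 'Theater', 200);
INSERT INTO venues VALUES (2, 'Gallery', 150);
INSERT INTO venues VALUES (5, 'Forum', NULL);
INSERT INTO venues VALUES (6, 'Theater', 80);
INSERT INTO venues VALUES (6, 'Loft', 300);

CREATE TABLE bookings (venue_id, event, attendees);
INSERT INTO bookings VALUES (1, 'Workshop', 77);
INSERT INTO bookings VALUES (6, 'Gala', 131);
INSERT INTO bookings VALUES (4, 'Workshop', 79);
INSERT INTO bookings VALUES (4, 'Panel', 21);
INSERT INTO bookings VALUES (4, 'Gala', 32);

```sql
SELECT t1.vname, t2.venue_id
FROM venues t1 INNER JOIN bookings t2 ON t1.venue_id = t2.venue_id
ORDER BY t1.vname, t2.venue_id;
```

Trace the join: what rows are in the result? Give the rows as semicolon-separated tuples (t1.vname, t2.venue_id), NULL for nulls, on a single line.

INNER JOIN keeps only pairs where the ON condition holds.
Matching on t1.venue_id = t2.venue_id.
- t1[0] venue_id=9 → no match; dropped.
- t1[1] venue_id=2 → no match; dropped.
- t1[2] venue_id=5 → no match; dropped.
- t1[3] venue_id=6 → 1 match(es) in t2 → 1 row(s).
- t1[4] venue_id=6 → 1 match(es) in t2 → 1 row(s).
After projecting and ordering:
t1.vname | t2.venue_id
Loft | 6
Theater | 6

(Loft, 6); (Theater, 6)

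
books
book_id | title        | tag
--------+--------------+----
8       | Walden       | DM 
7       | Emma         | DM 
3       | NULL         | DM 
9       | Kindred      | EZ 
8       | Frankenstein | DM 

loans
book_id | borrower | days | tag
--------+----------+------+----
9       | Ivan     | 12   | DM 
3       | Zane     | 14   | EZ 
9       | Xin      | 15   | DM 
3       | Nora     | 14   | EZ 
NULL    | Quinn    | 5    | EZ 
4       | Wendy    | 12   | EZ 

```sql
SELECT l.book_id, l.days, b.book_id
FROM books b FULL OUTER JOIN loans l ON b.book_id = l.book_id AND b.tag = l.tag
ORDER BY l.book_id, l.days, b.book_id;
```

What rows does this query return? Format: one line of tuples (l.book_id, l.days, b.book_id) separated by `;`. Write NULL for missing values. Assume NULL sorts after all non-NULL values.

(3, 14, NULL); (3, 14, NULL); (4, 12, NULL); (9, 12, NULL); (9, 15, NULL); (NULL, 5, NULL); (NULL, NULL, 3); (NULL, NULL, 7); (NULL, NULL, 8); (NULL, NULL, 8); (NULL, NULL, 9)

FULL OUTER JOIN keeps every row from both sides; unmatched rows get NULL for the other side's columns.
Matching on b.book_id = l.book_id AND b.tag = l.tag. A NULL in a compared column never satisfies the condition.
- book_id=8, tag=DM: no l row matches, row kept with l columns NULL.
- book_id=7, tag=DM: no l row matches, row kept with l columns NULL.
- book_id=3, tag=DM: no l row matches, row kept with l columns NULL.
- book_id=9, tag=EZ: no l row matches, row kept with l columns NULL.
- book_id=8, tag=DM: no l row matches, row kept with l columns NULL.
- 6 row(s) from l found no b partner → padded with NULL.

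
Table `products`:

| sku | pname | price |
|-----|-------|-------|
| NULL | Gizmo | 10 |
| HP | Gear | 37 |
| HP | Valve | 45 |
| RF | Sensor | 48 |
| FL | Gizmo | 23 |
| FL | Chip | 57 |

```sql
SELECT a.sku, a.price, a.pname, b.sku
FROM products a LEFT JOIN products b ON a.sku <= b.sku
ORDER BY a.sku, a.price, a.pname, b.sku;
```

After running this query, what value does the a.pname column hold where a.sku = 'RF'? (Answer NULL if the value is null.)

Sensor

LEFT JOIN keeps every row from `products a`; unmatched rows get NULL for `products b`'s columns.
Matching on a.sku <= b.sku. A NULL in a compared column never satisfies the condition.
- a (sku=NULL) has no partner → padded with NULL.
- a (sku=HP) pairs with 3 row(s) of b.
- a (sku=HP) pairs with 3 row(s) of b.
- a (sku=RF) pairs with 1 row(s) of b.
- a (sku=FL) pairs with 5 row(s) of b.
- a (sku=FL) pairs with 5 row(s) of b.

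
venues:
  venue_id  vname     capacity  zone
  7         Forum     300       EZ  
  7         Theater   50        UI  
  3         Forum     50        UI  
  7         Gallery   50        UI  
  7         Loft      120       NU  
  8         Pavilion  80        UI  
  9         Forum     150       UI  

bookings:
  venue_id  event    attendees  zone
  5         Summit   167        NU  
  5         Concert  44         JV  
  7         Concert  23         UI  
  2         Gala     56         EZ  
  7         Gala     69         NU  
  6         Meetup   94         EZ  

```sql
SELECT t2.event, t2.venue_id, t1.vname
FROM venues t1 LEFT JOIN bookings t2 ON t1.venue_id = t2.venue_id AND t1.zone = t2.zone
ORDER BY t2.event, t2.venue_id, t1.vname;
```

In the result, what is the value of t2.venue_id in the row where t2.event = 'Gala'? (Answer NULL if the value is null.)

7

LEFT JOIN keeps every row from `venues`; unmatched rows get NULL for `bookings`'s columns.
Matching on t1.venue_id = t2.venue_id AND t1.zone = t2.zone.
- t1 row (venue_id=7, zone=EZ): no match → kept, t2 columns NULL.
- t1 row (venue_id=7, zone=UI): matches 1 t2 row(s) → 1 output row(s).
- t1 row (venue_id=3, zone=UI): no match → kept, t2 columns NULL.
- t1 row (venue_id=7, zone=UI): matches 1 t2 row(s) → 1 output row(s).
- t1 row (venue_id=7, zone=NU): matches 1 t2 row(s) → 1 output row(s).
- t1 row (venue_id=8, zone=UI): no match → kept, t2 columns NULL.
- t1 row (venue_id=9, zone=UI): no match → kept, t2 columns NULL.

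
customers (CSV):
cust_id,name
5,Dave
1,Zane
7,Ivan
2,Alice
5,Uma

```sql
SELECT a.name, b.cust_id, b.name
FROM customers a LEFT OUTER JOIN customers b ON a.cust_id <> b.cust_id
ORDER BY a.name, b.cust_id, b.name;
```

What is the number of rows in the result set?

LEFT JOIN keeps every row from `customers a`; unmatched rows get NULL for `customers b`'s columns.
Matching on a.cust_id <> b.cust_id.
- a (cust_id=5) pairs with 3 row(s) of b.
- a (cust_id=1) pairs with 4 row(s) of b.
- a (cust_id=7) pairs with 4 row(s) of b.
- a (cust_id=2) pairs with 4 row(s) of b.
- a (cust_id=5) pairs with 3 row(s) of b.
Total: 18 rows.

18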